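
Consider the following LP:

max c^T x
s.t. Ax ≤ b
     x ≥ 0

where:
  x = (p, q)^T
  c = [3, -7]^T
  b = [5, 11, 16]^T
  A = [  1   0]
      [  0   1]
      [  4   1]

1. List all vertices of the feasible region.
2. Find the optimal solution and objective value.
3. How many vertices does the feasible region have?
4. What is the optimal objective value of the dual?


1. (0, 0), (4, 0), (1.25, 11), (0, 11)
2. p = 4, q = 0, z = 12
3. 4
4. 12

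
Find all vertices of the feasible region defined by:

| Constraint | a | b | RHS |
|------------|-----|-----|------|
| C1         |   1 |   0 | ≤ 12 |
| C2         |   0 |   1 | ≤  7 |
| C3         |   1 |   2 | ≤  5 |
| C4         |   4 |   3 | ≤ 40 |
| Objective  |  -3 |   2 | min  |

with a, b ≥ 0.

(0, 0), (5, 0), (0, 2.5)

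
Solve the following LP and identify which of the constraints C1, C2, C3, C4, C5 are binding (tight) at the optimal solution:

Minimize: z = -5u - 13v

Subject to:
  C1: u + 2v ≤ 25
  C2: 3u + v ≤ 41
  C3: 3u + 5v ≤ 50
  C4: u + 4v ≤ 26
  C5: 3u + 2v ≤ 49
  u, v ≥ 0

At u = 10, v = 4, compute slack b - a·x for each constraint:
  C1: 25 − 18 = 7  (slack)
  C2: 41 − 34 = 7  (slack)
  C3: 50 − 50 = 0  (binding)
  C4: 26 − 26 = 0  (binding)
  C5: 49 − 38 = 11  (slack)

Optimal: u = 10, v = 4
Binding: C3, C4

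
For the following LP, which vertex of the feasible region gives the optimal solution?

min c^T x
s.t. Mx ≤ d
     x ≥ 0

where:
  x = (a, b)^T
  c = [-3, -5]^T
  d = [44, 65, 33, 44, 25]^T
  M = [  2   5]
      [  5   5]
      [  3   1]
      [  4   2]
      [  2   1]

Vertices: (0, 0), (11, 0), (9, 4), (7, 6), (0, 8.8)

Evaluate the objective at each vertex of the feasible region:
  z(0, 0) = 0
  z(11, 0) = -33
  z(9, 4) = -47
  z(7, 6) = -51  ←
  z(0, 8.8) = -44
The minimum is at a = 7, b = 6.

(7, 6)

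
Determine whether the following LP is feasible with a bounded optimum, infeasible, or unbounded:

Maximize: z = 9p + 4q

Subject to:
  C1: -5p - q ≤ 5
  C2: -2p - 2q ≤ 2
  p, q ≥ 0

Unbounded (objective can increase without bound)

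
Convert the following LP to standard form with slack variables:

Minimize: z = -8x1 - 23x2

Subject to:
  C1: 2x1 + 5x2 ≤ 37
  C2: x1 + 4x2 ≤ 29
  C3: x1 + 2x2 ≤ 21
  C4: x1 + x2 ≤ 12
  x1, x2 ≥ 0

min z = -8x1 - 23x2

s.t.
  2x1 + 5x2 + s1 = 37
  x1 + 4x2 + s2 = 29
  x1 + 2x2 + s3 = 21
  x1 + x2 + s4 = 12
  x1, x2, s1, s2, s3, s4 ≥ 0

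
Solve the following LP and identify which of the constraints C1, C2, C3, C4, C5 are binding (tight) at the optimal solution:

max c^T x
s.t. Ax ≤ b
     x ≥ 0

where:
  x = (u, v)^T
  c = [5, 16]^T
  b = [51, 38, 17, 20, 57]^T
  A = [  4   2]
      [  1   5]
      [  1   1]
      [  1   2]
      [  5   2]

At u = 8, v = 6, compute slack b - a·x for each constraint:
  C1: 51 − 44 = 7  (slack)
  C2: 38 − 38 = 0  (binding)
  C3: 17 − 14 = 3  (slack)
  C4: 20 − 20 = 0  (binding)
  C5: 57 − 52 = 5  (slack)

Optimal: u = 8, v = 6
Binding: C2, C4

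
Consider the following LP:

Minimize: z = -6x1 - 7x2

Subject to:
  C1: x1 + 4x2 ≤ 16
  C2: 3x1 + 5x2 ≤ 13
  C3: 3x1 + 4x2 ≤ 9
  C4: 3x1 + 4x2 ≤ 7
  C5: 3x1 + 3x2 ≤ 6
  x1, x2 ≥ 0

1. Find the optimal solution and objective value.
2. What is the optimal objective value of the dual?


1. x1 = 1, x2 = 1, z = -13
2. -13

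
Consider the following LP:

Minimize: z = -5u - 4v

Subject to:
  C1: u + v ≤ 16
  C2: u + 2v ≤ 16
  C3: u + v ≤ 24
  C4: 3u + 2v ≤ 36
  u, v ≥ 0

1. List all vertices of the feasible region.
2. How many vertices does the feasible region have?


1. (0, 0), (12, 0), (10, 3), (0, 8)
2. 4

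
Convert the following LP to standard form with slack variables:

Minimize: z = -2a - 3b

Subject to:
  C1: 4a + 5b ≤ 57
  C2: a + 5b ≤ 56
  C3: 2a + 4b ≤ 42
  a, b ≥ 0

min z = -2a - 3b

s.t.
  4a + 5b + s1 = 57
  a + 5b + s2 = 56
  2a + 4b + s3 = 42
  a, b, s1, s2, s3 ≥ 0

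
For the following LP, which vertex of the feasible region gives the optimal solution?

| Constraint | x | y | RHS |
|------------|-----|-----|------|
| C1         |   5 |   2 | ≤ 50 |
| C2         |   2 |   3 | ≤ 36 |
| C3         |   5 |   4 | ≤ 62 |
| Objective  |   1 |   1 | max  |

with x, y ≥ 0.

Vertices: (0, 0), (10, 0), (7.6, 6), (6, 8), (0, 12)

Evaluate the objective at each vertex of the feasible region:
  z(0, 0) = 0
  z(10, 0) = 10
  z(7.6, 6) = 13.6
  z(6, 8) = 14  ←
  z(0, 12) = 12
The maximum is at x = 6, y = 8.

(6, 8)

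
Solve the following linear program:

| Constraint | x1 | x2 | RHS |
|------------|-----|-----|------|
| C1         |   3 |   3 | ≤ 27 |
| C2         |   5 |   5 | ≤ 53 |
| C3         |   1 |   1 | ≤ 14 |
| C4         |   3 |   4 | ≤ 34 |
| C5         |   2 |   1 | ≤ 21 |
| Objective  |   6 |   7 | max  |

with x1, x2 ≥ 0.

Evaluate the objective at each vertex of the feasible region:
  z(0, 0) = 0
  z(9, 0) = 54
  z(2, 7) = 61  ←
  z(0, 8.5) = 59.5
The maximum is at x1 = 2, x2 = 7.

x1 = 2, x2 = 7, z = 61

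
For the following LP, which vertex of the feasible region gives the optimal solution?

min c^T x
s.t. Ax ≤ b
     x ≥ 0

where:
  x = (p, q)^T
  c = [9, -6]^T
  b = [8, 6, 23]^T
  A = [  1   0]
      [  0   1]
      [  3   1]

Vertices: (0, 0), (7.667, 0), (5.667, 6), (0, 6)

Evaluate the objective at each vertex of the feasible region:
  z(0, 0) = 0
  z(7.667, 0) = 69
  z(5.667, 6) = 15
  z(0, 6) = -36  ←
The minimum is at p = 0, q = 6.

(0, 6)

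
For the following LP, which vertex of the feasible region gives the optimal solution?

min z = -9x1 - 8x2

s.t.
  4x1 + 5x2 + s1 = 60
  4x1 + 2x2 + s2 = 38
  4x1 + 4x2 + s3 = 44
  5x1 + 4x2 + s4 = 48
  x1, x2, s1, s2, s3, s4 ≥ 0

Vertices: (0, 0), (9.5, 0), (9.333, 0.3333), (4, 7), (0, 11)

Evaluate the objective at each vertex of the feasible region:
  z(0, 0) = 0
  z(9.5, 0) = -85.5
  z(9.333, 0.3333) = -86.67
  z(4, 7) = -92  ←
  z(0, 11) = -88
The minimum is at x1 = 4, x2 = 7.

(4, 7)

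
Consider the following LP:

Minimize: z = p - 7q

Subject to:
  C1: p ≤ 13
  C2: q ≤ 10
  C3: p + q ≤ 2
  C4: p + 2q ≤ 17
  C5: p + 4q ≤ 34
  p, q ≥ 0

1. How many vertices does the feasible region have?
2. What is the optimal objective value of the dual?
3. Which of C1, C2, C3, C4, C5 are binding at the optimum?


1. 3
2. -14
3. C3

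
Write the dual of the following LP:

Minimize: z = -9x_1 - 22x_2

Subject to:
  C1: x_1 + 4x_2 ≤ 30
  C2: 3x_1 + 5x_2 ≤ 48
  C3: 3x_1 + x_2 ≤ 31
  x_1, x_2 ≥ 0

Primal min cᵀx s.t. Ax ≤ b, x ≥ 0  →  Dual max −bᵀy s.t. Aᵀy ≥ −c, y ≥ 0.

Maximize: z = -30y1 - 48y2 - 31y3

Subject to:
  y1 + 3y2 + 3y3 ≥ 9
  4y1 + 5y2 + y3 ≥ 22
  y1, y2, y3 ≥ 0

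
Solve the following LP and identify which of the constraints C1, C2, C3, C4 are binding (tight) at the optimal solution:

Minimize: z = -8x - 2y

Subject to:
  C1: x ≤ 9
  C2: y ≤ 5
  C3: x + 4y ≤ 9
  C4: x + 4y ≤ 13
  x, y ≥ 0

At x = 9, y = 0, compute slack b - a·x for each constraint:
  C1: 9 − 9 = 0  (binding)
  C2: 5 − 0 = 5  (slack)
  C3: 9 − 9 = 0  (binding)
  C4: 13 − 9 = 4  (slack)

Optimal: x = 9, y = 0
Binding: C1, C3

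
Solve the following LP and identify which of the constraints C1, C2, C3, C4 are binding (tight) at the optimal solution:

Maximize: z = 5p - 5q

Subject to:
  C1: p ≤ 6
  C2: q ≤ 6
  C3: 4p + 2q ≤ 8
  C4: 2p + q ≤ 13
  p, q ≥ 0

At p = 2, q = 0, compute slack b - a·x for each constraint:
  C1: 6 − 2 = 4  (slack)
  C2: 6 − 0 = 6  (slack)
  C3: 8 − 8 = 0  (binding)
  C4: 13 − 4 = 9  (slack)

Optimal: p = 2, q = 0
Binding: C3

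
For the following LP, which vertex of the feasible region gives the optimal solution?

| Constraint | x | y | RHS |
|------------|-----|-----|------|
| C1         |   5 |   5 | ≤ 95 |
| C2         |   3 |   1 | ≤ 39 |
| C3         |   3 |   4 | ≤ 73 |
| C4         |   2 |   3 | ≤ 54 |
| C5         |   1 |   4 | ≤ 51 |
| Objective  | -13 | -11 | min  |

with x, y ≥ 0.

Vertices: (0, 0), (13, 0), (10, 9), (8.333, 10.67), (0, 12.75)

Evaluate the objective at each vertex of the feasible region:
  z(0, 0) = 0
  z(13, 0) = -169
  z(10, 9) = -229  ←
  z(8.333, 10.67) = -225.7
  z(0, 12.75) = -140.2
The minimum is at x = 10, y = 9.

(10, 9)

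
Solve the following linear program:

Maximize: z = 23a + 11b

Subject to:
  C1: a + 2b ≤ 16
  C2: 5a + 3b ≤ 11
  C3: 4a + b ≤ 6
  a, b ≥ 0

Evaluate the objective at each vertex of the feasible region:
  z(0, 0) = 0
  z(1.5, 0) = 34.5
  z(1, 2) = 45  ←
  z(0, 3.667) = 40.33
The maximum is at a = 1, b = 2.

a = 1, b = 2, z = 45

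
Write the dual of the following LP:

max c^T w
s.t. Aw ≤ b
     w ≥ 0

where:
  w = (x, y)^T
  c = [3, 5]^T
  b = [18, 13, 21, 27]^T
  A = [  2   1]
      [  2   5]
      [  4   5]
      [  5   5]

Primal max cᵀx s.t. Ax ≤ b, x ≥ 0  →  Dual min bᵀy s.t. Aᵀy ≥ c, y ≥ 0.

Minimize: z = 18y1 + 13y2 + 21y3 + 27y4

Subject to:
  2y1 + 2y2 + 4y3 + 5y4 ≥ 3
  y1 + 5y2 + 5y3 + 5y4 ≥ 5
  y1, y2, y3, y4 ≥ 0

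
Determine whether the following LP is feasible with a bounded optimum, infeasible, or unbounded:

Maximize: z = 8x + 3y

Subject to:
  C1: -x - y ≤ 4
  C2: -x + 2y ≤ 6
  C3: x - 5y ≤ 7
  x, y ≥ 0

Unbounded (objective can increase without bound)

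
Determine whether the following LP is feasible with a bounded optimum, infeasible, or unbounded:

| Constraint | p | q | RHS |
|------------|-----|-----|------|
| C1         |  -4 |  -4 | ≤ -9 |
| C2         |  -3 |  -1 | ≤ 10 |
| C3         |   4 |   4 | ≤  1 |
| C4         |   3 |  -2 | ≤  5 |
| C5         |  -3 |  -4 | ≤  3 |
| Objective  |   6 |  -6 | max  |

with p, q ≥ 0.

Infeasible (no feasible solution exists)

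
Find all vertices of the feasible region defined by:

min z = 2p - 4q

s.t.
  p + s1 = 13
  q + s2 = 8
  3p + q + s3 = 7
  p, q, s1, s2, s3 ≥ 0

(0, 0), (2.333, 0), (0, 7)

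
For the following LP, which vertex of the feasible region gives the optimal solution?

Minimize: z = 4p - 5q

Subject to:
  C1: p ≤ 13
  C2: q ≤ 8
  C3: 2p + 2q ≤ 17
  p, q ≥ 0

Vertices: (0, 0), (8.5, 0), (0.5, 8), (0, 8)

Evaluate the objective at each vertex of the feasible region:
  z(0, 0) = 0
  z(8.5, 0) = 34
  z(0.5, 8) = -38
  z(0, 8) = -40  ←
The minimum is at p = 0, q = 8.

(0, 8)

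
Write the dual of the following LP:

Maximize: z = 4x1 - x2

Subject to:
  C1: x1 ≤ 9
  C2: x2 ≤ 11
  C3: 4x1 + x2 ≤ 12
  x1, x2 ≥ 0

Primal max cᵀx s.t. Ax ≤ b, x ≥ 0  →  Dual min bᵀy s.t. Aᵀy ≥ c, y ≥ 0.

Minimize: z = 9y1 + 11y2 + 12y3

Subject to:
  y1 + 4y3 ≥ 4
  y2 + y3 ≥ -1
  y1, y2, y3 ≥ 0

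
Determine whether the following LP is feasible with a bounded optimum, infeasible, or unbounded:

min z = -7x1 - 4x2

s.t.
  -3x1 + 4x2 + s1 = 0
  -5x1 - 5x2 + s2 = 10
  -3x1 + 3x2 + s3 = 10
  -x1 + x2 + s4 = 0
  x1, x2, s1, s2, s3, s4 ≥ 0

Unbounded (objective can decrease without bound)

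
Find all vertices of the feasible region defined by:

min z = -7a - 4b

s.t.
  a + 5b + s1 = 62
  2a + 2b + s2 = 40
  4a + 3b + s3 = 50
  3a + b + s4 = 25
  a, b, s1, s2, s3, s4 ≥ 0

(0, 0), (8.333, 0), (5, 10), (3.765, 11.65), (0, 12.4)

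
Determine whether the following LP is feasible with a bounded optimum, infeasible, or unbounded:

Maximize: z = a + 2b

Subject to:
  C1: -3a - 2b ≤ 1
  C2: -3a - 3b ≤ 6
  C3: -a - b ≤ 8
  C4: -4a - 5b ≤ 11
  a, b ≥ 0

Unbounded (objective can increase without bound)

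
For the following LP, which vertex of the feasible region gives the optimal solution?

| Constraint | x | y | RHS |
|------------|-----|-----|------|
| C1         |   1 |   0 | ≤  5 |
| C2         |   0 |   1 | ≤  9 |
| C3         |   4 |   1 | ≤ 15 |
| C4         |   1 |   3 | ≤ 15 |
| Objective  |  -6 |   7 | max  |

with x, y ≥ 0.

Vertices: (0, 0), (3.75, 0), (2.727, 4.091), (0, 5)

Evaluate the objective at each vertex of the feasible region:
  z(0, 0) = 0
  z(3.75, 0) = -22.5
  z(2.727, 4.091) = 12.27
  z(0, 5) = 35  ←
The maximum is at x = 0, y = 5.

(0, 5)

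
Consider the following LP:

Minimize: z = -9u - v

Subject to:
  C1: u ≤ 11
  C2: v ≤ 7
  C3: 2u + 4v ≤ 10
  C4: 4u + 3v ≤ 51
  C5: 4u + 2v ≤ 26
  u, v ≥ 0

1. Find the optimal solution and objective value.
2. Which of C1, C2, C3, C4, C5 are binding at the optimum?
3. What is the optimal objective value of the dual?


1. u = 5, v = 0, z = -45
2. C3
3. -45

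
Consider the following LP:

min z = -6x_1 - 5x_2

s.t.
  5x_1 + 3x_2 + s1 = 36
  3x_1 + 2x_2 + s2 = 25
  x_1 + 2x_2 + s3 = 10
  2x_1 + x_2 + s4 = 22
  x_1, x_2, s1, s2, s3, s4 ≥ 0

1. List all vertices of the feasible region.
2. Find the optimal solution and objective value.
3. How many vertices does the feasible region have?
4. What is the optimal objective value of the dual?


1. (0, 0), (7.2, 0), (6, 2), (0, 5)
2. x_1 = 6, x_2 = 2, z = -46
3. 4
4. -46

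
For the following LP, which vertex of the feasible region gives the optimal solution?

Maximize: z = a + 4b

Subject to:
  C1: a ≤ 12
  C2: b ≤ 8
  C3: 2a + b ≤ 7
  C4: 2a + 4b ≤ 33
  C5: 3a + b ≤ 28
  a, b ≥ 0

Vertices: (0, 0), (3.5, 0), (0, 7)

Evaluate the objective at each vertex of the feasible region:
  z(0, 0) = 0
  z(3.5, 0) = 3.5
  z(0, 7) = 28  ←
The maximum is at a = 0, b = 7.

(0, 7)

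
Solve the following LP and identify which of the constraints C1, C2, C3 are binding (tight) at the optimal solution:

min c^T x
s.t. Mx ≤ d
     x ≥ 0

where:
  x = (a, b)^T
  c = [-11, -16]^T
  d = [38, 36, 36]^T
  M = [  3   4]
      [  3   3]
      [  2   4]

At a = 2, b = 8, compute slack b - a·x for each constraint:
  C1: 38 − 38 = 0  (binding)
  C2: 36 − 30 = 6  (slack)
  C3: 36 − 36 = 0  (binding)

Optimal: a = 2, b = 8
Binding: C1, C3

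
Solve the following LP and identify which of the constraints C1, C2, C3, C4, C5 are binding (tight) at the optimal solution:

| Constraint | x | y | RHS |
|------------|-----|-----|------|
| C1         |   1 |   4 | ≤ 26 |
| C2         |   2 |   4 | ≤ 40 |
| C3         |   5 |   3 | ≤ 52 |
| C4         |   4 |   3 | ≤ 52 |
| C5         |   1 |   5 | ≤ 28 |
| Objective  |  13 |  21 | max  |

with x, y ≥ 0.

At x = 8, y = 4, compute slack b - a·x for each constraint:
  C1: 26 − 24 = 2  (slack)
  C2: 40 − 32 = 8  (slack)
  C3: 52 − 52 = 0  (binding)
  C4: 52 − 44 = 8  (slack)
  C5: 28 − 28 = 0  (binding)

Optimal: x = 8, y = 4
Binding: C3, C5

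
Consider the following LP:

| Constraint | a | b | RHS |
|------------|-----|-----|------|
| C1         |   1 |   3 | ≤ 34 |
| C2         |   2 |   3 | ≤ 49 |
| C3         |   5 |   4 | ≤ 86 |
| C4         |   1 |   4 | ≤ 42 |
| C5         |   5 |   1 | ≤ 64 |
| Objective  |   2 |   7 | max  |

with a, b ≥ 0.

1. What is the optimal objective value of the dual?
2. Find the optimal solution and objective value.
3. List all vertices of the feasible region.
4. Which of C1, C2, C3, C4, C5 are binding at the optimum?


1. 76
2. a = 10, b = 8, z = 76
3. (0, 0), (12.8, 0), (11.33, 7.333), (11.09, 7.636), (10, 8), (0, 10.5)
4. C1, C4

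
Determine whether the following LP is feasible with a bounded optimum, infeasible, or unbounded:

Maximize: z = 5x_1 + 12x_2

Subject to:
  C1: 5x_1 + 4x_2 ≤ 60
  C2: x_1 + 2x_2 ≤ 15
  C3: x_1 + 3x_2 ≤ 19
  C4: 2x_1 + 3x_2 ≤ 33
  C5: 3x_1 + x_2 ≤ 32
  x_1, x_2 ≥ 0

Feasible with a bounded optimal solution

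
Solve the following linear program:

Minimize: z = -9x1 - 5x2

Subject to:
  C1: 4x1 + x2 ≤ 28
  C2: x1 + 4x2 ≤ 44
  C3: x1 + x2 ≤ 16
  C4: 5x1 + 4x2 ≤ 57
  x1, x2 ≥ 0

Evaluate the objective at each vertex of the feasible region:
  z(0, 0) = 0
  z(7, 0) = -63
  z(5, 8) = -85  ←
  z(3.25, 10.19) = -80.19
  z(0, 11) = -55
The minimum is at x1 = 5, x2 = 8.

x1 = 5, x2 = 8, z = -85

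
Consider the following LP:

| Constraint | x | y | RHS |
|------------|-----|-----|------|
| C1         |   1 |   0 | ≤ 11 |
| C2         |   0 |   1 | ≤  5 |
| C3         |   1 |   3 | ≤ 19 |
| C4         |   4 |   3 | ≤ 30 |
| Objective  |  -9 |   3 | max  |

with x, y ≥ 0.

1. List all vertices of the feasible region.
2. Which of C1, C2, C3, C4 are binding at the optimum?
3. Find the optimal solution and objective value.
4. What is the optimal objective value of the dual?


1. (0, 0), (7.5, 0), (3.75, 5), (0, 5)
2. C2
3. x = 0, y = 5, z = 15
4. 15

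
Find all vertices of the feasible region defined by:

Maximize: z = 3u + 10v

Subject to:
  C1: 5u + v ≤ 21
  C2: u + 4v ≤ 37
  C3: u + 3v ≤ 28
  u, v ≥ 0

(0, 0), (4.2, 0), (2.5, 8.5), (1, 9), (0, 9.25)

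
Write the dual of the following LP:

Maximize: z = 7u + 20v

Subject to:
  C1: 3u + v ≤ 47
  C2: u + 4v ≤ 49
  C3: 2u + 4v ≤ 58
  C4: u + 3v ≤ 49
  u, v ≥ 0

Primal max cᵀx s.t. Ax ≤ b, x ≥ 0  →  Dual min bᵀy s.t. Aᵀy ≥ c, y ≥ 0.

Minimize: z = 47y1 + 49y2 + 58y3 + 49y4

Subject to:
  3y1 + y2 + 2y3 + y4 ≥ 7
  y1 + 4y2 + 4y3 + 3y4 ≥ 20
  y1, y2, y3, y4 ≥ 0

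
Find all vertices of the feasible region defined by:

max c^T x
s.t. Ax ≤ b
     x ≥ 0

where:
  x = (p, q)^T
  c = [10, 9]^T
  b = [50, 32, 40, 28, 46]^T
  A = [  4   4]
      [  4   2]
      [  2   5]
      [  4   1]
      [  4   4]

(0, 0), (7, 0), (6, 4), (5, 6), (0, 8)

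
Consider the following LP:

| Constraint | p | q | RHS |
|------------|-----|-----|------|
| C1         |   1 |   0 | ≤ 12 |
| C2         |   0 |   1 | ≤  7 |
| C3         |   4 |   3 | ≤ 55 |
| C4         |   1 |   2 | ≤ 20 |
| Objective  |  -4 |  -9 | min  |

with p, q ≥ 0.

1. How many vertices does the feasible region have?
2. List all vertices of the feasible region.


1. 6
2. (0, 0), (12, 0), (12, 2.333), (10, 5), (6, 7), (0, 7)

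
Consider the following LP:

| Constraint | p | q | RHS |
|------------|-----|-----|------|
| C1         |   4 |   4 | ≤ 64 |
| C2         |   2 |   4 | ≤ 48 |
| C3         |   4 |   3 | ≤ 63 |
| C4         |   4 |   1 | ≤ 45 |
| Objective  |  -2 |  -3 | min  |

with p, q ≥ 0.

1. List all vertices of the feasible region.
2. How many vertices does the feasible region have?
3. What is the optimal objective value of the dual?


1. (0, 0), (11.25, 0), (9.667, 6.333), (8, 8), (0, 12)
2. 5
3. -40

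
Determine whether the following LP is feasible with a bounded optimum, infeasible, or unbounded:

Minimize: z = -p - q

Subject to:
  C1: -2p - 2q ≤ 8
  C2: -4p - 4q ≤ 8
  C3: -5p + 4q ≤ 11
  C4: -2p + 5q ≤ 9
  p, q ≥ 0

Unbounded (objective can decrease without bound)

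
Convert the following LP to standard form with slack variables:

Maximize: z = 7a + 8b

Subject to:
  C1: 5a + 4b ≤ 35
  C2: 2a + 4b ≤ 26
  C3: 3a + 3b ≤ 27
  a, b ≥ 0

max z = 7a + 8b

s.t.
  5a + 4b + s1 = 35
  2a + 4b + s2 = 26
  3a + 3b + s3 = 27
  a, b, s1, s2, s3 ≥ 0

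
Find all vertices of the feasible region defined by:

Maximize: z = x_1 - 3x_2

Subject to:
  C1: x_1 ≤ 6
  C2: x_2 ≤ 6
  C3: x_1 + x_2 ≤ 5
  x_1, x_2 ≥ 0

(0, 0), (5, 0), (0, 5)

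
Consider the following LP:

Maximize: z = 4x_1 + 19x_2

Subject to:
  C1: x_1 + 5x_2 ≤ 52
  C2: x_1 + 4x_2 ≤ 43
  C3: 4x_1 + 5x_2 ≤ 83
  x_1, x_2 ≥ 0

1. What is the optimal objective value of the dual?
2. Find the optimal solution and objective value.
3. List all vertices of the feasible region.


1. 199
2. x_1 = 7, x_2 = 9, z = 199
3. (0, 0), (20.75, 0), (10.64, 8.091), (7, 9), (0, 10.4)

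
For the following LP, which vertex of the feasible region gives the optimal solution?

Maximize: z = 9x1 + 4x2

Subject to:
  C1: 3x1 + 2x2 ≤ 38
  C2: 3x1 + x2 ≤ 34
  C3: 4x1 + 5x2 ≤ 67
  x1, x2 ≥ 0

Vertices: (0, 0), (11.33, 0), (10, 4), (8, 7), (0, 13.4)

Evaluate the objective at each vertex of the feasible region:
  z(0, 0) = 0
  z(11.33, 0) = 102
  z(10, 4) = 106  ←
  z(8, 7) = 100
  z(0, 13.4) = 53.6
The maximum is at x1 = 10, x2 = 4.

(10, 4)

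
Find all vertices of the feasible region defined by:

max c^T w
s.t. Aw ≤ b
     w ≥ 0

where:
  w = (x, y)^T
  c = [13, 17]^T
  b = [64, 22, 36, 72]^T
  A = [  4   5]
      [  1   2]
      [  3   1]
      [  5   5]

(0, 0), (12, 0), (10.8, 3.6), (8, 6.4), (6, 8), (0, 11)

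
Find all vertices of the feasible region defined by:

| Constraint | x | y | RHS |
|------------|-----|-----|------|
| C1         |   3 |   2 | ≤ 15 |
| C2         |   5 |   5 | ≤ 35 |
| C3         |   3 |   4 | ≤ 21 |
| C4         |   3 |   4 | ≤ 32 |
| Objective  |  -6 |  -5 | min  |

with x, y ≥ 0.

(0, 0), (5, 0), (3, 3), (0, 5.25)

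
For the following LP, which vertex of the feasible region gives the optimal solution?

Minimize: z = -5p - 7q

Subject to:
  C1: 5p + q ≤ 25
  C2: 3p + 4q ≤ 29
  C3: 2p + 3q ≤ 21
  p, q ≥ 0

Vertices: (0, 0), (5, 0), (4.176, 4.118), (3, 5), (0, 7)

Evaluate the objective at each vertex of the feasible region:
  z(0, 0) = 0
  z(5, 0) = -25
  z(4.176, 4.118) = -49.71
  z(3, 5) = -50  ←
  z(0, 7) = -49
The minimum is at p = 3, q = 5.

(3, 5)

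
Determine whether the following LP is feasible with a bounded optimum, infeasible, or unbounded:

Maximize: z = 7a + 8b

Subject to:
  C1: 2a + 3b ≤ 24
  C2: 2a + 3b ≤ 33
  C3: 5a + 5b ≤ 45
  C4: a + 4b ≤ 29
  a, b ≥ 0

Feasible with a bounded optimal solution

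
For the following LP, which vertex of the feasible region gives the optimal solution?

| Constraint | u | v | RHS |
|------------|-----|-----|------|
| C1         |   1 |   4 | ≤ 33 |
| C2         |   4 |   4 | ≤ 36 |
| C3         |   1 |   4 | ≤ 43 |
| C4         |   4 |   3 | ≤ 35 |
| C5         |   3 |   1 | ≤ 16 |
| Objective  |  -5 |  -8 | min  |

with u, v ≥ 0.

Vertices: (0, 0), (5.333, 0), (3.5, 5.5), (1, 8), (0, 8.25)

Evaluate the objective at each vertex of the feasible region:
  z(0, 0) = 0
  z(5.333, 0) = -26.67
  z(3.5, 5.5) = -61.5
  z(1, 8) = -69  ←
  z(0, 8.25) = -66
The minimum is at u = 1, v = 8.

(1, 8)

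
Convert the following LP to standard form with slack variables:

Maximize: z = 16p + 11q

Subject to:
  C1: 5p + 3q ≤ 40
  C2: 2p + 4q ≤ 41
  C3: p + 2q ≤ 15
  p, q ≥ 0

max z = 16p + 11q

s.t.
  5p + 3q + s1 = 40
  2p + 4q + s2 = 41
  p + 2q + s3 = 15
  p, q, s1, s2, s3 ≥ 0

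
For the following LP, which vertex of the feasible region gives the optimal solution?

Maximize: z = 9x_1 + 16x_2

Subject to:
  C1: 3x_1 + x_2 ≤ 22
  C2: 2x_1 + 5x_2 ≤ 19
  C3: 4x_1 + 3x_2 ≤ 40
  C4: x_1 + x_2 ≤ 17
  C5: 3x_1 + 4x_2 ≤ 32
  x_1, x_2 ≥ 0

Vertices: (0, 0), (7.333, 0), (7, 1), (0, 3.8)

Evaluate the objective at each vertex of the feasible region:
  z(0, 0) = 0
  z(7.333, 0) = 66
  z(7, 1) = 79  ←
  z(0, 3.8) = 60.8
The maximum is at x_1 = 7, x_2 = 1.

(7, 1)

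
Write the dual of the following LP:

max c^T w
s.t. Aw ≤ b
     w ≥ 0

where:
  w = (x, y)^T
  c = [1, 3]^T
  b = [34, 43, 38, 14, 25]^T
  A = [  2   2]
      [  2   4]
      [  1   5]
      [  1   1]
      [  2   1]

Primal max cᵀx s.t. Ax ≤ b, x ≥ 0  →  Dual min bᵀy s.t. Aᵀy ≥ c, y ≥ 0.

Minimize: z = 34y1 + 43y2 + 38y3 + 14y4 + 25y5

Subject to:
  2y1 + 2y2 + y3 + y4 + 2y5 ≥ 1
  2y1 + 4y2 + 5y3 + y4 + y5 ≥ 3
  y1, y2, y3, y4, y5 ≥ 0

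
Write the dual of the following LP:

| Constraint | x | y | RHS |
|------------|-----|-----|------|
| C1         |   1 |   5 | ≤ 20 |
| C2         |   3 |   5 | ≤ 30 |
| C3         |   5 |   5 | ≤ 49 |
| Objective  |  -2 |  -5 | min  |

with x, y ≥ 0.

Primal min cᵀx s.t. Ax ≤ b, x ≥ 0  →  Dual max −bᵀy s.t. Aᵀy ≥ −c, y ≥ 0.

Maximize: z = -20y1 - 30y2 - 49y3

Subject to:
  y1 + 3y2 + 5y3 ≥ 2
  5y1 + 5y2 + 5y3 ≥ 5
  y1, y2, y3 ≥ 0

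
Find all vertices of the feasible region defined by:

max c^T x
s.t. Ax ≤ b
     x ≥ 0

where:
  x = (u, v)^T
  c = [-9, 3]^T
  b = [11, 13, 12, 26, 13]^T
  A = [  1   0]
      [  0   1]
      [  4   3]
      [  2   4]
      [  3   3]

(0, 0), (3, 0), (0, 4)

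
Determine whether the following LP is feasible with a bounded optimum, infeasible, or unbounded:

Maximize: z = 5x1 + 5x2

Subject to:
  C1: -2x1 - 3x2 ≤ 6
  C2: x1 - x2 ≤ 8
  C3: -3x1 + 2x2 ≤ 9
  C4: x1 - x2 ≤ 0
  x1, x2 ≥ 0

Unbounded (objective can increase without bound)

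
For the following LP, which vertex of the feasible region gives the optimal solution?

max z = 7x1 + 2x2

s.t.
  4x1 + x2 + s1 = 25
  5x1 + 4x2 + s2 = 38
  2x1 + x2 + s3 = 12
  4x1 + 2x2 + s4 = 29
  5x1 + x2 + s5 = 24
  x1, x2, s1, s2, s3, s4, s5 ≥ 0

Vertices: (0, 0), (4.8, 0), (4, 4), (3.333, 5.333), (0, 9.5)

Evaluate the objective at each vertex of the feasible region:
  z(0, 0) = 0
  z(4.8, 0) = 33.6
  z(4, 4) = 36  ←
  z(3.333, 5.333) = 34
  z(0, 9.5) = 19
The maximum is at x1 = 4, x2 = 4.

(4, 4)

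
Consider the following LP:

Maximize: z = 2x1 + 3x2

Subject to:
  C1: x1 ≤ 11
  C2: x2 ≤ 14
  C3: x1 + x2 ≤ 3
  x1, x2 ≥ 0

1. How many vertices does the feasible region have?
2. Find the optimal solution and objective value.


1. 3
2. x1 = 0, x2 = 3, z = 9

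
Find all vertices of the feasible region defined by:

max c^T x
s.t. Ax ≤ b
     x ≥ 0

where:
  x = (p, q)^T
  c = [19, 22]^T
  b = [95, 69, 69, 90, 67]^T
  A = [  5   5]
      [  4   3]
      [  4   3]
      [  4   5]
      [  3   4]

(0, 0), (17.25, 0), (12, 7), (9, 10), (0, 16.75)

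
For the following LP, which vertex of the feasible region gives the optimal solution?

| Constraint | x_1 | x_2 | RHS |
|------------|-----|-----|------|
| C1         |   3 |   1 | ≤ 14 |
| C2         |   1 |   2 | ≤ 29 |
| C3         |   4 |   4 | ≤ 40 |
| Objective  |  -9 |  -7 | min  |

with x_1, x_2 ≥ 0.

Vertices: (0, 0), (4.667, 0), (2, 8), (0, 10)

Evaluate the objective at each vertex of the feasible region:
  z(0, 0) = 0
  z(4.667, 0) = -42
  z(2, 8) = -74  ←
  z(0, 10) = -70
The minimum is at x_1 = 2, x_2 = 8.

(2, 8)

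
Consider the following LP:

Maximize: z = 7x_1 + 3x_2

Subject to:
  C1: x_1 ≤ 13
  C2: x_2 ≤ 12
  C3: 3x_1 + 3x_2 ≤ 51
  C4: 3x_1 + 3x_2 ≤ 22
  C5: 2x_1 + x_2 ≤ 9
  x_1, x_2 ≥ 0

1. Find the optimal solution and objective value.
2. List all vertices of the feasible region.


1. x_1 = 4.5, x_2 = 0, z = 31.5
2. (0, 0), (4.5, 0), (1.667, 5.667), (0, 7.333)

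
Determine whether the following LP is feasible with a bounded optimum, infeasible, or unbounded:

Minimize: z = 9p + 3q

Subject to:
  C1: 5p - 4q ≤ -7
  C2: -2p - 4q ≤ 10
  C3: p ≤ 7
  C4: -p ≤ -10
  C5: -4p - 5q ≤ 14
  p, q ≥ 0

Infeasible (no feasible solution exists)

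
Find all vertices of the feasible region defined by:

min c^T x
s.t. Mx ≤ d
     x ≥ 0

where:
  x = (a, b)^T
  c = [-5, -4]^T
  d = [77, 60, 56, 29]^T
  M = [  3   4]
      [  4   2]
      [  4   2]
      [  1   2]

(0, 0), (14, 0), (9, 10), (0, 14.5)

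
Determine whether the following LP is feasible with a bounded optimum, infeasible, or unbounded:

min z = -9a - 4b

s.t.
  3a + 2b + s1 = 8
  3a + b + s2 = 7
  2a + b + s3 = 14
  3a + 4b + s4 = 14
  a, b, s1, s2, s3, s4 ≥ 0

Feasible with a bounded optimal solution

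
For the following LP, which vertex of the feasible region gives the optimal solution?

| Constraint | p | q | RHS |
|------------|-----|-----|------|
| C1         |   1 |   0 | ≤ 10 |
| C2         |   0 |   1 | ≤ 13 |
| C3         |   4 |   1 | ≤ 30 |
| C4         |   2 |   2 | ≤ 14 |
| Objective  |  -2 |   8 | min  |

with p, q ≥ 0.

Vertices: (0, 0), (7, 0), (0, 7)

Evaluate the objective at each vertex of the feasible region:
  z(0, 0) = 0
  z(7, 0) = -14  ←
  z(0, 7) = 56
The minimum is at p = 7, q = 0.

(7, 0)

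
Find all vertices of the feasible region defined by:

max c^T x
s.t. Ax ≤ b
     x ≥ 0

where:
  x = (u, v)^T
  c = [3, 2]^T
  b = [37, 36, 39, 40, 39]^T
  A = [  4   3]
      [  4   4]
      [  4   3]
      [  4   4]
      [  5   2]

(0, 0), (7.8, 0), (7, 2), (0, 9)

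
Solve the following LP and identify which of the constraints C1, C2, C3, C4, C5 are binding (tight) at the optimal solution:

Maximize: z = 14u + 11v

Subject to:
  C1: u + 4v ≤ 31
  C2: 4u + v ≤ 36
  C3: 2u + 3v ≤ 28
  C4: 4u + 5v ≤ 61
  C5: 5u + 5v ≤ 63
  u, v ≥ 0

At u = 8, v = 4, compute slack b - a·x for each constraint:
  C1: 31 − 24 = 7  (slack)
  C2: 36 − 36 = 0  (binding)
  C3: 28 − 28 = 0  (binding)
  C4: 61 − 52 = 9  (slack)
  C5: 63 − 60 = 3  (slack)

Optimal: u = 8, v = 4
Binding: C2, C3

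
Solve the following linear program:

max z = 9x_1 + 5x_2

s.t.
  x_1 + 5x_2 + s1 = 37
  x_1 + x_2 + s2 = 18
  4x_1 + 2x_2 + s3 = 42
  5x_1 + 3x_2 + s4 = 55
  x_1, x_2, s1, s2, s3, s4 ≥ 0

Evaluate the objective at each vertex of the feasible region:
  z(0, 0) = 0
  z(10.5, 0) = 94.5
  z(8, 5) = 97  ←
  z(7.455, 5.909) = 96.64
  z(0, 7.4) = 37
The maximum is at x_1 = 8, x_2 = 5.

x_1 = 8, x_2 = 5, z = 97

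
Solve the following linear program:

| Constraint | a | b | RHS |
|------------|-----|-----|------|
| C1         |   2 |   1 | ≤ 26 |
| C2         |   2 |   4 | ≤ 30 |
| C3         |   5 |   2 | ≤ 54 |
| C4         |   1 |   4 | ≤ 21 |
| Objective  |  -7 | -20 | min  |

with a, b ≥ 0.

Evaluate the objective at each vertex of the feasible region:
  z(0, 0) = 0
  z(10.8, 0) = -75.6
  z(9.75, 2.625) = -120.8
  z(9, 3) = -123  ←
  z(0, 5.25) = -105
The minimum is at a = 9, b = 3.

a = 9, b = 3, z = -123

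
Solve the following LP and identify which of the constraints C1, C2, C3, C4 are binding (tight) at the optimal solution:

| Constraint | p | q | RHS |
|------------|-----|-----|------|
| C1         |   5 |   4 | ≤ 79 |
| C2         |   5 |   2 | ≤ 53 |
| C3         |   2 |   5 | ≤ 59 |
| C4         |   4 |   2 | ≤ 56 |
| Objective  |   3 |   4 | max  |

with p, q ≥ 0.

At p = 7, q = 9, compute slack b - a·x for each constraint:
  C1: 79 − 71 = 8  (slack)
  C2: 53 − 53 = 0  (binding)
  C3: 59 − 59 = 0  (binding)
  C4: 56 − 46 = 10  (slack)

Optimal: p = 7, q = 9
Binding: C2, C3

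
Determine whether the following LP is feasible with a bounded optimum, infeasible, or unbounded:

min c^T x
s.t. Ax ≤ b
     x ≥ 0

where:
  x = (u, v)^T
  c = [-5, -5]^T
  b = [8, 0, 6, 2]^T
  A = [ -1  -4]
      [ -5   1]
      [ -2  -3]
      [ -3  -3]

Unbounded (objective can decrease without bound)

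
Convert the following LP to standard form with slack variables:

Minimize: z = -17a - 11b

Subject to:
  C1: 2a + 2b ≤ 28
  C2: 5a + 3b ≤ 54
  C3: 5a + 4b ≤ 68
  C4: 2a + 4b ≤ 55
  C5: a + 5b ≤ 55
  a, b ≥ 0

min z = -17a - 11b

s.t.
  2a + 2b + s1 = 28
  5a + 3b + s2 = 54
  5a + 4b + s3 = 68
  2a + 4b + s4 = 55
  a + 5b + s5 = 55
  a, b, s1, s2, s3, s4, s5 ≥ 0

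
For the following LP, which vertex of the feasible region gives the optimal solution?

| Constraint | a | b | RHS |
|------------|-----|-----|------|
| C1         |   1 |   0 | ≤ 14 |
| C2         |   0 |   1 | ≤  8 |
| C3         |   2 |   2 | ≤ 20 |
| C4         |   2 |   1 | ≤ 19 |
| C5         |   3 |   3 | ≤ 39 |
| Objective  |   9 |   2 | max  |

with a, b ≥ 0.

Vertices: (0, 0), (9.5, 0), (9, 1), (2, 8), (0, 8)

Evaluate the objective at each vertex of the feasible region:
  z(0, 0) = 0
  z(9.5, 0) = 85.5  ←
  z(9, 1) = 83
  z(2, 8) = 34
  z(0, 8) = 16
The maximum is at a = 9.5, b = 0.

(9.5, 0)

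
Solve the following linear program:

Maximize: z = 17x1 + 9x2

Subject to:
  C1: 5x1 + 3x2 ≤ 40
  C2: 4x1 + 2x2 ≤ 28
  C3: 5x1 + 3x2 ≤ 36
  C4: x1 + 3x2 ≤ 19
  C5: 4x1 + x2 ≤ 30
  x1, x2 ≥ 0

Evaluate the objective at each vertex of the feasible region:
  z(0, 0) = 0
  z(7, 0) = 119
  z(6, 2) = 120  ←
  z(4.25, 4.917) = 116.5
  z(0, 6.333) = 57
The maximum is at x1 = 6, x2 = 2.

x1 = 6, x2 = 2, z = 120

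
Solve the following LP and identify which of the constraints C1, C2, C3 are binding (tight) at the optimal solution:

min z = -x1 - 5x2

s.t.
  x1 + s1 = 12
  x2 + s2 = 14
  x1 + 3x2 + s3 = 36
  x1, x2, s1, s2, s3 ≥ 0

At x1 = 0, x2 = 12, compute slack b - a·x for each constraint:
  C1: 12 − 0 = 12  (slack)
  C2: 14 − 12 = 2  (slack)
  C3: 36 − 36 = 0  (binding)

Optimal: x1 = 0, x2 = 12
Binding: C3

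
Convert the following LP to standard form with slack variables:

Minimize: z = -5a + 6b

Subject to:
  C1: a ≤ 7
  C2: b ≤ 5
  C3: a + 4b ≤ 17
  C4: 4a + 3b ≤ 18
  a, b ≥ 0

min z = -5a + 6b

s.t.
  a + s1 = 7
  b + s2 = 5
  a + 4b + s3 = 17
  4a + 3b + s4 = 18
  a, b, s1, s2, s3, s4 ≥ 0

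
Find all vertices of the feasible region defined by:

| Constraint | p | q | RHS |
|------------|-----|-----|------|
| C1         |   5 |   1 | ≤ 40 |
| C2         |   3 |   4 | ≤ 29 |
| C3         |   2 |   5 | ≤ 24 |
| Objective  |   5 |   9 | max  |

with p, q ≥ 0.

(0, 0), (8, 0), (7.706, 1.471), (7, 2), (0, 4.8)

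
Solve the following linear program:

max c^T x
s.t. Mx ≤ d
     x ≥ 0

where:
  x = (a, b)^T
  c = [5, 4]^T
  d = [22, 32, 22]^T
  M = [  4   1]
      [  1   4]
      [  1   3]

Evaluate the objective at each vertex of the feasible region:
  z(0, 0) = 0
  z(5.5, 0) = 27.5
  z(4, 6) = 44  ←
  z(0, 7.333) = 29.33
The maximum is at a = 4, b = 6.

a = 4, b = 6, z = 44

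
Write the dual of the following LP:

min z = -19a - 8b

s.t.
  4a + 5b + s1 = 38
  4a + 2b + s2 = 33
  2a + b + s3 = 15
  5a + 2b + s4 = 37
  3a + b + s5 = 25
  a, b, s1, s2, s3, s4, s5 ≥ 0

Primal min cᵀx s.t. Ax ≤ b, x ≥ 0  →  Dual max −bᵀy s.t. Aᵀy ≥ −c, y ≥ 0.

Maximize: z = -38y1 - 33y2 - 15y3 - 37y4 - 25y5

Subject to:
  4y1 + 4y2 + 2y3 + 5y4 + 3y5 ≥ 19
  5y1 + 2y2 + y3 + 2y4 + y5 ≥ 8
  y1, y2, y3, y4, y5 ≥ 0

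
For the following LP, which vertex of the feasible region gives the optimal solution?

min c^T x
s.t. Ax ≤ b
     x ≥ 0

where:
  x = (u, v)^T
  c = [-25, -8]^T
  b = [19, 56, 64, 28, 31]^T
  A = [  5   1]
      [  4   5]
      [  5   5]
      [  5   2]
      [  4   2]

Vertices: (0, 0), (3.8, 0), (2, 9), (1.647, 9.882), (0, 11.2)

Evaluate the objective at each vertex of the feasible region:
  z(0, 0) = 0
  z(3.8, 0) = -95
  z(2, 9) = -122  ←
  z(1.647, 9.882) = -120.2
  z(0, 11.2) = -89.6
The minimum is at u = 2, v = 9.

(2, 9)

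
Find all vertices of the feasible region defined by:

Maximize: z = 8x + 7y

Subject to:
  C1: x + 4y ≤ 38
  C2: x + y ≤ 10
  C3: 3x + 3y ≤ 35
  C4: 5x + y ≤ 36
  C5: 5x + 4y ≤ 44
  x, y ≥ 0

(0, 0), (7.2, 0), (6.667, 2.667), (4, 6), (0.6667, 9.333), (0, 9.5)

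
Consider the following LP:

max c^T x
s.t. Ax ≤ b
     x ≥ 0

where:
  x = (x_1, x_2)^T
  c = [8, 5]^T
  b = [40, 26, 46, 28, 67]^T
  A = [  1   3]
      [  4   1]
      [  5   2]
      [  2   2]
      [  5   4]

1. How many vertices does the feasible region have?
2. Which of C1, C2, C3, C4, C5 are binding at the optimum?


1. 5
2. C2, C4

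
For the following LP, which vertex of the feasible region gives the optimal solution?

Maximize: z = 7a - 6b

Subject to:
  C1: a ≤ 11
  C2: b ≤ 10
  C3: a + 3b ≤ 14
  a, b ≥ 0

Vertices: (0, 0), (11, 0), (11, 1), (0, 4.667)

Evaluate the objective at each vertex of the feasible region:
  z(0, 0) = 0
  z(11, 0) = 77  ←
  z(11, 1) = 71
  z(0, 4.667) = -28
The maximum is at a = 11, b = 0.

(11, 0)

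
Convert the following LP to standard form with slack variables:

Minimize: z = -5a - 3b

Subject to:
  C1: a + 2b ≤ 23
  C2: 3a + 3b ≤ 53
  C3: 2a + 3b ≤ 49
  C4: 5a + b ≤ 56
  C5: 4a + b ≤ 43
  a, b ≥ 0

min z = -5a - 3b

s.t.
  a + 2b + s1 = 23
  3a + 3b + s2 = 53
  2a + 3b + s3 = 49
  5a + b + s4 = 56
  4a + b + s5 = 43
  a, b, s1, s2, s3, s4, s5 ≥ 0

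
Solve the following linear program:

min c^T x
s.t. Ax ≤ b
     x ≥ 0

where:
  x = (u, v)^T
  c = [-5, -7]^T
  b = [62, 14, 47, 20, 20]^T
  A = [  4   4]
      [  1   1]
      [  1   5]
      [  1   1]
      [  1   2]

Evaluate the objective at each vertex of the feasible region:
  z(0, 0) = 0
  z(14, 0) = -70
  z(8, 6) = -82  ←
  z(2, 9) = -73
  z(0, 9.4) = -65.8
The minimum is at u = 8, v = 6.

u = 8, v = 6, z = -82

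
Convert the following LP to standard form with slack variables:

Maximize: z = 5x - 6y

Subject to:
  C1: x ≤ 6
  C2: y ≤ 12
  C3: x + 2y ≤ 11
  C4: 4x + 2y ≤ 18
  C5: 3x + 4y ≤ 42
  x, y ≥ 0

max z = 5x - 6y

s.t.
  x + s1 = 6
  y + s2 = 12
  x + 2y + s3 = 11
  4x + 2y + s4 = 18
  3x + 4y + s5 = 42
  x, y, s1, s2, s3, s4, s5 ≥ 0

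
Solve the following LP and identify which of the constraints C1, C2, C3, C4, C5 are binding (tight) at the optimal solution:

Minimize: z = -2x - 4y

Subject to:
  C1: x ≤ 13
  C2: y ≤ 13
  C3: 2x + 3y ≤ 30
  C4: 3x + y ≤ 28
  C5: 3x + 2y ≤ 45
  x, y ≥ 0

At x = 0, y = 10, compute slack b - a·x for each constraint:
  C1: 13 − 0 = 13  (slack)
  C2: 13 − 10 = 3  (slack)
  C3: 30 − 30 = 0  (binding)
  C4: 28 − 10 = 18  (slack)
  C5: 45 − 20 = 25  (slack)

Optimal: x = 0, y = 10
Binding: C3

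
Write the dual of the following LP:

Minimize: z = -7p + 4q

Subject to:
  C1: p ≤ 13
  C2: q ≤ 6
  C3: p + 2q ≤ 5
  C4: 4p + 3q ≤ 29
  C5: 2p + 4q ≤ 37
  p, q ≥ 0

Primal min cᵀx s.t. Ax ≤ b, x ≥ 0  →  Dual max −bᵀy s.t. Aᵀy ≥ −c, y ≥ 0.

Maximize: z = -13y1 - 6y2 - 5y3 - 29y4 - 37y5

Subject to:
  y1 + y3 + 4y4 + 2y5 ≥ 7
  y2 + 2y3 + 3y4 + 4y5 ≥ -4
  y1, y2, y3, y4, y5 ≥ 0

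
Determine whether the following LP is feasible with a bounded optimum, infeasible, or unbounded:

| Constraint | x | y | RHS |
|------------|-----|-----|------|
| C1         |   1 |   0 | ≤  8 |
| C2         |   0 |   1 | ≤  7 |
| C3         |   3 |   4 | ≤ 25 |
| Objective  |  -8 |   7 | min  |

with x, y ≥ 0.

Feasible with a bounded optimal solution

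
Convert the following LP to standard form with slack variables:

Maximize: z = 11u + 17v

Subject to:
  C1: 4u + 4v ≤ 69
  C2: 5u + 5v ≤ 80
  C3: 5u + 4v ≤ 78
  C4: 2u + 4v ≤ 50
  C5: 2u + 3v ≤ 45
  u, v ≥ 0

max z = 11u + 17v

s.t.
  4u + 4v + s1 = 69
  5u + 5v + s2 = 80
  5u + 4v + s3 = 78
  2u + 4v + s4 = 50
  2u + 3v + s5 = 45
  u, v, s1, s2, s3, s4, s5 ≥ 0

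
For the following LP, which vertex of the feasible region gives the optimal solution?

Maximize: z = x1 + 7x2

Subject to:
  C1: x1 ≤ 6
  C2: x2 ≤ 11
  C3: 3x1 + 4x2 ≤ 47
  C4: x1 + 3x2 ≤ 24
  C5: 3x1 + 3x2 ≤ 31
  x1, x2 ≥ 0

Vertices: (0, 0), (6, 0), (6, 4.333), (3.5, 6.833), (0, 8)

Evaluate the objective at each vertex of the feasible region:
  z(0, 0) = 0
  z(6, 0) = 6
  z(6, 4.333) = 36.33
  z(3.5, 6.833) = 51.33
  z(0, 8) = 56  ←
The maximum is at x1 = 0, x2 = 8.

(0, 8)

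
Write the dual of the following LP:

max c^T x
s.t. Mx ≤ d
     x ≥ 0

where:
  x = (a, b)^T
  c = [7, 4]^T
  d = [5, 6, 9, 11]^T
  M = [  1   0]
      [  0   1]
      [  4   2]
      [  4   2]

Primal max cᵀx s.t. Ax ≤ b, x ≥ 0  →  Dual min bᵀy s.t. Aᵀy ≥ c, y ≥ 0.

Minimize: z = 5y1 + 6y2 + 9y3 + 11y4

Subject to:
  y1 + 4y3 + 4y4 ≥ 7
  y2 + 2y3 + 2y4 ≥ 4
  y1, y2, y3, y4 ≥ 0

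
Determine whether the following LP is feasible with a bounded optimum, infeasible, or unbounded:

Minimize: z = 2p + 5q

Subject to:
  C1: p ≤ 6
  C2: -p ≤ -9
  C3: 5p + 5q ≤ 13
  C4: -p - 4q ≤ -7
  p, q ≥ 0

Infeasible (no feasible solution exists)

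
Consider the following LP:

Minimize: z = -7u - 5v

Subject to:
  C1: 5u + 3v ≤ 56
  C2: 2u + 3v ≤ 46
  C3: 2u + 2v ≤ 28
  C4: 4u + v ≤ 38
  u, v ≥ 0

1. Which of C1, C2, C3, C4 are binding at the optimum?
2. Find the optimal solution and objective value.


1. C1, C3
2. u = 7, v = 7, z = -84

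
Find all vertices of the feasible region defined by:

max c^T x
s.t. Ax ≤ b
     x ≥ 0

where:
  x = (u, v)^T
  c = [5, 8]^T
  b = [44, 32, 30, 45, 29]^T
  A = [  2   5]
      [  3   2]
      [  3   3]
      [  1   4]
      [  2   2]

(0, 0), (10, 0), (2, 8), (0, 8.8)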